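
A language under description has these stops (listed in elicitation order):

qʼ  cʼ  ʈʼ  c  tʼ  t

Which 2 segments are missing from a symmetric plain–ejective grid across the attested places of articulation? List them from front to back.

Plain: /t/ (alveolar), /c/ (palatal).
Ejective: /tʼ/ (alveolar), /ʈʼ/ (retroflex), /cʼ/ (palatal), /qʼ/ (uvular).
Gaps, from front to back: retroflex lacks plain (/ʈ/); uvular lacks plain (/q/).

/ʈ/, /q/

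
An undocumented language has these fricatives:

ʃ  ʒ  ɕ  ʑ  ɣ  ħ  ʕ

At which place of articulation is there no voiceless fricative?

velar

place of articulation  voiceless  voiced  
postalveolar      ʃ         ʒ       
alveolo-palatal   ɕ         ʑ       
velar             —         ɣ       
pharyngeal        ħ         ʕ       
Every place of articulation has a voiceless member except velar, where /x/ would be expected.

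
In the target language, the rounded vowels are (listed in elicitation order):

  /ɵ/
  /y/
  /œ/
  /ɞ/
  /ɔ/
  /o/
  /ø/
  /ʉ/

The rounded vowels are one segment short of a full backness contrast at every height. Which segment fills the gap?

height            front     central   back    
high              y         ʉ         —       
high-mid          ø         ɵ         o       
low-mid           œ         ɞ         ɔ       
The high row has no back member, so the gap is the high back rounded vowel /u/.

/u/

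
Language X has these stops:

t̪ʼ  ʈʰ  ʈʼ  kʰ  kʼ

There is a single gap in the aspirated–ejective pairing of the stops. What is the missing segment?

Aspirated: /ʈʰ/ (retroflex), /kʰ/ (velar).
Ejective: /t̪ʼ/ (dental), /ʈʼ/ (retroflex), /kʼ/ (velar).
The dental row has no aspirated member, so the gap is the aspirated dental stop /t̪ʰ/.

/t̪ʰ/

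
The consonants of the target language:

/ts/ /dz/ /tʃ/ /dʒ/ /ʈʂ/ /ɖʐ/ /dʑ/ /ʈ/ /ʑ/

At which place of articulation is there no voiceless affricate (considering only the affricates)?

alveolar: voiceless /ts/, voiced /dz/.
postalveolar: voiceless /tʃ/, voiced /dʒ/.
retroflex: voiceless /ʈʂ/, voiced /ɖʐ/.
alveolo-palatal: voiceless —, voiced /dʑ/.
Every place of articulation has a voiceless member except alveolo-palatal, where /tɕ/ would be expected.

alveolo-palatal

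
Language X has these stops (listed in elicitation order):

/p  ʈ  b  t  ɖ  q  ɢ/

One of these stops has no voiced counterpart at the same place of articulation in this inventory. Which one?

Bilabial: /p/ ~ /b/
Retroflex: /ʈ/ ~ /ɖ/
Uvular: /q/ ~ /ɢ/
Alveolar: only /t/ (voiceless); no voiced partner.
So /t/ is the unpaired segment.

/t/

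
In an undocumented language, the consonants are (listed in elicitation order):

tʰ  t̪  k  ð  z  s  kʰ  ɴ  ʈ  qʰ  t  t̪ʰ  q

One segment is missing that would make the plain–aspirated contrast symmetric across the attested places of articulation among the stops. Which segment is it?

place of articulation  plain     aspirated
dental            t̪        t̪ʰ     
alveolar          t         tʰ      
retroflex         ʈ         —       
velar             k         kʰ      
uvular            q         qʰ      
The retroflex row has no aspirated member, so the gap is the aspirated retroflex stop /ʈʰ/.

/ʈʰ/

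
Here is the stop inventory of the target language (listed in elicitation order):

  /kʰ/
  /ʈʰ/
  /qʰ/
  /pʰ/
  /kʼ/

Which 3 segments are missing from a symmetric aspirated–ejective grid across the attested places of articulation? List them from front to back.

Aspirated: /pʰ/ (bilabial), /ʈʰ/ (retroflex), /kʰ/ (velar), /qʰ/ (uvular).
Ejective: /kʼ/ (velar).
Gaps, from front to back: bilabial lacks ejective (/pʼ/); retroflex lacks ejective (/ʈʼ/); uvular lacks ejective (/qʼ/).

/pʼ/, /ʈʼ/, /qʼ/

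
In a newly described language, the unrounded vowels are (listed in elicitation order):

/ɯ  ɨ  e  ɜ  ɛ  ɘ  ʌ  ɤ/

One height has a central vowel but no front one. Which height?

height            front     central   back    
high              —         ɨ         ɯ       
high-mid          e         ɘ         ɤ       
low-mid           ɛ         ɜ         ʌ       
Every height has a front member except high, where /i/ would be expected.

high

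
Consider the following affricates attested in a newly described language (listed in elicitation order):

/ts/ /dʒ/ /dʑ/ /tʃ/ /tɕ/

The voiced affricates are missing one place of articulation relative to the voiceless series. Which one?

alveolar

place of articulation  voiceless  voiced  
alveolar          ts        —       
postalveolar      tʃ        dʒ      
alveolo-palatal   tɕ        dʑ      
Every place of articulation has a voiced member except alveolar, where /dz/ would be expected.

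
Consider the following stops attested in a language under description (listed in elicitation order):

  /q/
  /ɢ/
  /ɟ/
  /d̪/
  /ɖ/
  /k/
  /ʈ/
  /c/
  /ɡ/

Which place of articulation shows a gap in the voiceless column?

Voiceless: /ʈ/ (retroflex), /c/ (palatal), /k/ (velar), /q/ (uvular).
Voiced: /d̪/ (dental), /ɖ/ (retroflex), /ɟ/ (palatal), /ɡ/ (velar), /ɢ/ (uvular).
Every place of articulation has a voiceless member except dental, where /t̪/ would be expected.

dental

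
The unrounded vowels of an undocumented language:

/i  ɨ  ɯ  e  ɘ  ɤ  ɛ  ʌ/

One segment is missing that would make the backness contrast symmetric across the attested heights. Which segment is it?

Front: /i/ (high), /e/ (high-mid), /ɛ/ (low-mid).
Central: /ɨ/ (high), /ɘ/ (high-mid).
Back: /ɯ/ (high), /ɤ/ (high-mid), /ʌ/ (low-mid).
The low-mid row has no central member, so the gap is the low-mid central unrounded vowel /ɜ/.

/ɜ/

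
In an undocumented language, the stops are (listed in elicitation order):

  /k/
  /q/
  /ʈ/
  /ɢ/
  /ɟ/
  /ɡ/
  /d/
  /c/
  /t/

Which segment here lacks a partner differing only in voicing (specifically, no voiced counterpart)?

/ʈ/

Alveolar: /t/ ~ /d/
Palatal: /c/ ~ /ɟ/
Velar: /k/ ~ /ɡ/
Uvular: /q/ ~ /ɢ/
Retroflex: only /ʈ/ (voiceless); no voiced partner.
So /ʈ/ is the unpaired segment.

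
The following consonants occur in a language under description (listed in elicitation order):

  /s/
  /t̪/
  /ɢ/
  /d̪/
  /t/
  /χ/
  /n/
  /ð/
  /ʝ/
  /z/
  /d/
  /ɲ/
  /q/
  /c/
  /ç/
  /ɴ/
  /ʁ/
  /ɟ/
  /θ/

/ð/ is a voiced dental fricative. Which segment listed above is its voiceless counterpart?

The voiceless counterpart is a voiceless dental fricative — in this inventory, /θ/.

/θ/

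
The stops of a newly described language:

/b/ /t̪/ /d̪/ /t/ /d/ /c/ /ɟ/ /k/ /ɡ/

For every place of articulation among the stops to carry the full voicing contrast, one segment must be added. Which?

place of articulation  voiceless  voiced  
bilabial          —         b       
dental            t̪        d̪      
alveolar          t         d       
palatal           c         ɟ       
velar             k         ɡ       
The bilabial row has no voiceless member, so the gap is the voiceless bilabial stop /p/.

/p/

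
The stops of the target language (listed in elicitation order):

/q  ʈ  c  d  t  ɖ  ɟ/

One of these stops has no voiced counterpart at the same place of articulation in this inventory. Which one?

/q/

Alveolar: /t/ ~ /d/
Retroflex: /ʈ/ ~ /ɖ/
Palatal: /c/ ~ /ɟ/
Uvular: only /q/ (voiceless); no voiced partner.
So /q/ is the unpaired segment.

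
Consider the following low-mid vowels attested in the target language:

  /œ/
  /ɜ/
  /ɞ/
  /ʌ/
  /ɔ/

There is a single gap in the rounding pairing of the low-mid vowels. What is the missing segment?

/ɛ/

front: unrounded —, rounded /œ/.
central: unrounded /ɜ/, rounded /ɞ/.
back: unrounded /ʌ/, rounded /ɔ/.
The front row has no unrounded member, so the gap is the front unrounded vowel /ɛ/.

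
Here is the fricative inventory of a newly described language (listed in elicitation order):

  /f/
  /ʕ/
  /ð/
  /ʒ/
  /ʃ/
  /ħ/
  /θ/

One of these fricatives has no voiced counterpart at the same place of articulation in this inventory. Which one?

/f/

Dental: /θ/ ~ /ð/
Postalveolar: /ʃ/ ~ /ʒ/
Pharyngeal: /ħ/ ~ /ʕ/
Labiodental: only /f/ (voiceless); no voiced partner.
So /f/ is the unpaired segment.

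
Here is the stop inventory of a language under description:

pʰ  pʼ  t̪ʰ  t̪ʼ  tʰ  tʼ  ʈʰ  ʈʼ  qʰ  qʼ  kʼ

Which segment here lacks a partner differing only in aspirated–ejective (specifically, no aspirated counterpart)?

Bilabial: /pʰ/ ~ /pʼ/
Dental: /t̪ʰ/ ~ /t̪ʼ/
Alveolar: /tʰ/ ~ /tʼ/
Retroflex: /ʈʰ/ ~ /ʈʼ/
Uvular: /qʰ/ ~ /qʼ/
Velar: only /kʼ/ (ejective); no aspirated partner.
So /kʼ/ is the unpaired segment.

/kʼ/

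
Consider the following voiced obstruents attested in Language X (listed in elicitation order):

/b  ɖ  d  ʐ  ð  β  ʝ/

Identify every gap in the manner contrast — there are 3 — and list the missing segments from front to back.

/d̪/, /z/, /ɟ/

place of articulation  stop      fricative
bilabial          b         β       
dental            —         ð       
alveolar          d         —       
retroflex         ɖ         ʐ       
palatal           —         ʝ       
Gaps, from front to back: dental lacks stop (/d̪/); alveolar lacks fricative (/z/); palatal lacks stop (/ɟ/).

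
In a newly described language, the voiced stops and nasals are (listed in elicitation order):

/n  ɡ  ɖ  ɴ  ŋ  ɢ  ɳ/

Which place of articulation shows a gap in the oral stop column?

Oral stop: /ɖ/ (retroflex), /ɡ/ (velar), /ɢ/ (uvular).
Nasal: /n/ (alveolar), /ɳ/ (retroflex), /ŋ/ (velar), /ɴ/ (uvular).
Every place of articulation has an oral stop member except alveolar, where /d/ would be expected.

alveolar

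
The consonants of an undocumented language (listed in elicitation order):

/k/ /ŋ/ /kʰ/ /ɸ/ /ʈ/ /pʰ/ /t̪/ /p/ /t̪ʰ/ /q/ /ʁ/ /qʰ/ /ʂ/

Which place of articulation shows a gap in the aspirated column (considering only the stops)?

bilabial: plain /p/, aspirated /pʰ/.
dental: plain /t̪/, aspirated /t̪ʰ/.
retroflex: plain /ʈ/, aspirated —.
velar: plain /k/, aspirated /kʰ/.
uvular: plain /q/, aspirated /qʰ/.
Every place of articulation has an aspirated member except retroflex, where /ʈʰ/ would be expected.

retroflex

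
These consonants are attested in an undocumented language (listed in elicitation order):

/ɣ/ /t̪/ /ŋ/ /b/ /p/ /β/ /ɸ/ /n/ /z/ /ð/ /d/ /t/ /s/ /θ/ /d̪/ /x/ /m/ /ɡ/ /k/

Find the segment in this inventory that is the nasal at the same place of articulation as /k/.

/ŋ/

/k/ is a voiceless velar stop.
The nasal at the same place is a velar nasal — in this inventory, /ŋ/.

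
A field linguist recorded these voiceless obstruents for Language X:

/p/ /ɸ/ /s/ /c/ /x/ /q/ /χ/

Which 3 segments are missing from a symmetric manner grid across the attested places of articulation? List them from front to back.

Stop: /p/ (bilabial), /c/ (palatal), /q/ (uvular).
Fricative: /ɸ/ (bilabial), /s/ (alveolar), /x/ (velar), /χ/ (uvular).
Gaps, from front to back: alveolar lacks stop (/t/); palatal lacks fricative (/ç/); velar lacks stop (/k/).

/t/, /ç/, /k/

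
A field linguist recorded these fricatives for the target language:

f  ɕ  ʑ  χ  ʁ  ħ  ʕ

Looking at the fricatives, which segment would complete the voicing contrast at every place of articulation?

/v/

labiodental: voiceless /f/, voiced —.
alveolo-palatal: voiceless /ɕ/, voiced /ʑ/.
uvular: voiceless /χ/, voiced /ʁ/.
pharyngeal: voiceless /ħ/, voiced /ʕ/.
The labiodental row has no voiced member, so the gap is the voiced labiodental fricative /v/.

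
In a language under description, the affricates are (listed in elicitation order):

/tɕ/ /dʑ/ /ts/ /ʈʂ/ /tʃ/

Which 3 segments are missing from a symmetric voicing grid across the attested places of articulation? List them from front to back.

place of articulation  voiceless  voiced  
alveolar          ts        —       
postalveolar      tʃ        —       
retroflex         ʈʂ        —       
alveolo-palatal   tɕ        dʑ      
Gaps, from front to back: alveolar lacks voiced (/dz/); postalveolar lacks voiced (/dʒ/); retroflex lacks voiced (/ɖʐ/).

/dz/, /dʒ/, /ɖʐ/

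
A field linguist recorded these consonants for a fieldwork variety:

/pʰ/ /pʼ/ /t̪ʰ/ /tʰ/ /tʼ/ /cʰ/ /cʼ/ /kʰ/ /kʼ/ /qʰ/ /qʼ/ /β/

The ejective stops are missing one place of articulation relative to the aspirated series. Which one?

dental

Aspirated: /pʰ/ (bilabial), /t̪ʰ/ (dental), /tʰ/ (alveolar), /cʰ/ (palatal), /kʰ/ (velar), /qʰ/ (uvular).
Ejective: /pʼ/ (bilabial), /tʼ/ (alveolar), /cʼ/ (palatal), /kʼ/ (velar), /qʼ/ (uvular).
Every place of articulation has an ejective member except dental, where /t̪ʼ/ would be expected.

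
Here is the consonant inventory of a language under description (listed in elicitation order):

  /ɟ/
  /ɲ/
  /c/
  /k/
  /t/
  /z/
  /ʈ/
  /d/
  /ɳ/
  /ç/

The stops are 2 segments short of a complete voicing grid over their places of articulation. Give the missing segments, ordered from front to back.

place of articulation  voiceless  voiced  
alveolar          t         d       
retroflex         ʈ         —       
palatal           c         ɟ       
velar             k         —       
Gaps, from front to back: retroflex lacks voiced (/ɖ/); velar lacks voiced (/ɡ/).

/ɖ/, /ɡ/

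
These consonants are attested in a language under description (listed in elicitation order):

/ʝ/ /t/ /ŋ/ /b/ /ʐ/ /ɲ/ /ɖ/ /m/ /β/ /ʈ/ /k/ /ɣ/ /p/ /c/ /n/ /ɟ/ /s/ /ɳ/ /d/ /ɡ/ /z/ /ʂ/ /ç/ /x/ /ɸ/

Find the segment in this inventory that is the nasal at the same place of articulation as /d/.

/n/

/d/ is a voiced alveolar stop.
The nasal at the same place is an alveolar nasal — in this inventory, /n/.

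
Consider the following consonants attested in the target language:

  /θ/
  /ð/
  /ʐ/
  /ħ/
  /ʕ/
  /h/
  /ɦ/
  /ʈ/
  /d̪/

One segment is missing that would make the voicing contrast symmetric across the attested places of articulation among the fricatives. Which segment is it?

dental: voiceless /θ/, voiced /ð/.
retroflex: voiceless —, voiced /ʐ/.
pharyngeal: voiceless /ħ/, voiced /ʕ/.
glottal: voiceless /h/, voiced /ɦ/.
The retroflex row has no voiceless member, so the gap is the voiceless retroflex fricative /ʂ/.

/ʂ/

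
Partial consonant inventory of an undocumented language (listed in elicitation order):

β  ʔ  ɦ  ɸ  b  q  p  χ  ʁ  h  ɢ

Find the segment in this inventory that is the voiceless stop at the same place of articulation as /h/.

/ʔ/

/h/ is a voiceless glottal fricative.
The voiceless stop at the same place is a voiceless glottal stop — in this inventory, /ʔ/.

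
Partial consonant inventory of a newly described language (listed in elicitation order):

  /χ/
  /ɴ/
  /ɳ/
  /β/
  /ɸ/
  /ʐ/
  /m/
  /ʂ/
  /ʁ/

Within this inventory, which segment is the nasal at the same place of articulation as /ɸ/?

/m/

/ɸ/ is a voiceless bilabial fricative.
The nasal at the same place is a bilabial nasal — in this inventory, /m/.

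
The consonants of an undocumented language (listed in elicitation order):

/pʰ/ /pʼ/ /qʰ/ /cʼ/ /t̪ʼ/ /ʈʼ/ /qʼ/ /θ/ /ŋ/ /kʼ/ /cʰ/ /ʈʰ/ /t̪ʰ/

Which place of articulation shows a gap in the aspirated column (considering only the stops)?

Aspirated: /pʰ/ (bilabial), /t̪ʰ/ (dental), /ʈʰ/ (retroflex), /cʰ/ (palatal), /qʰ/ (uvular).
Ejective: /pʼ/ (bilabial), /t̪ʼ/ (dental), /ʈʼ/ (retroflex), /cʼ/ (palatal), /kʼ/ (velar), /qʼ/ (uvular).
Every place of articulation has an aspirated member except velar, where /kʰ/ would be expected.

velar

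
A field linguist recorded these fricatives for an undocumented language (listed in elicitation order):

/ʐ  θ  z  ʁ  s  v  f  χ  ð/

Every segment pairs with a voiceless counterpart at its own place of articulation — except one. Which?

/ʐ/

Labiodental: /f/ ~ /v/
Dental: /θ/ ~ /ð/
Alveolar: /s/ ~ /z/
Uvular: /χ/ ~ /ʁ/
Retroflex: only /ʐ/ (voiced); no voiceless partner.
So /ʐ/ is the unpaired segment.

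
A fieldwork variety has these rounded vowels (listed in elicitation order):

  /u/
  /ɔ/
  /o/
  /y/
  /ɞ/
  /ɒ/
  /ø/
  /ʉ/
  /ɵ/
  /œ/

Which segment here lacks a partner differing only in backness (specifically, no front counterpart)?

/ɒ/

High: /y/ ~ /ʉ/ ~ /u/
High-mid: /ø/ ~ /ɵ/ ~ /o/
Low-mid: /œ/ ~ /ɞ/ ~ /ɔ/
Low: only /ɒ/ (back); no front partner.
So /ɒ/ is the unpaired segment.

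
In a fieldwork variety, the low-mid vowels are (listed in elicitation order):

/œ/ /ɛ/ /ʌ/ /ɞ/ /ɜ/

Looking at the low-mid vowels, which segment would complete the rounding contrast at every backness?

/ɔ/

front: unrounded /ɛ/, rounded /œ/.
central: unrounded /ɜ/, rounded /ɞ/.
back: unrounded /ʌ/, rounded —.
The back row has no rounded member, so the gap is the back rounded vowel /ɔ/.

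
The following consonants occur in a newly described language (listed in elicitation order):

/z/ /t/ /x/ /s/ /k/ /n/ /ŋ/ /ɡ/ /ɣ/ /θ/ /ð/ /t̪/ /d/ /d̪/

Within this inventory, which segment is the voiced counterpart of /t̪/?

/d̪/

/t̪/ is a voiceless dental stop.
The voiced counterpart is a voiced dental stop — in this inventory, /d̪/.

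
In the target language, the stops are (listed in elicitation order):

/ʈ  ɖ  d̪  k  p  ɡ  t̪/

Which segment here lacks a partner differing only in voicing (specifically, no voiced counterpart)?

Dental: /t̪/ ~ /d̪/
Retroflex: /ʈ/ ~ /ɖ/
Velar: /k/ ~ /ɡ/
Bilabial: only /p/ (voiceless); no voiced partner.
So /p/ is the unpaired segment.

/p/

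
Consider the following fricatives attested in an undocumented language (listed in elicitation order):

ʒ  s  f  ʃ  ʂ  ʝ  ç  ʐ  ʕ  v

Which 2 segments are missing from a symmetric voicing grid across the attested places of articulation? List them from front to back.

Voiceless: /f/ (labiodental), /s/ (alveolar), /ʃ/ (postalveolar), /ʂ/ (retroflex), /ç/ (palatal).
Voiced: /v/ (labiodental), /ʒ/ (postalveolar), /ʐ/ (retroflex), /ʝ/ (palatal), /ʕ/ (pharyngeal).
Gaps, from front to back: alveolar lacks voiced (/z/); pharyngeal lacks voiceless (/ħ/).

/z/, /ħ/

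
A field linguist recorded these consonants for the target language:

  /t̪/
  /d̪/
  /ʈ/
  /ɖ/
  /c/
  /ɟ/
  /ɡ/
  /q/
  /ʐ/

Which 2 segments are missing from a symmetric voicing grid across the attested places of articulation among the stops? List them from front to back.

/k/, /ɢ/

Voiceless: /t̪/ (dental), /ʈ/ (retroflex), /c/ (palatal), /q/ (uvular).
Voiced: /d̪/ (dental), /ɖ/ (retroflex), /ɟ/ (palatal), /ɡ/ (velar).
Gaps, from front to back: velar lacks voiceless (/k/); uvular lacks voiced (/ɢ/).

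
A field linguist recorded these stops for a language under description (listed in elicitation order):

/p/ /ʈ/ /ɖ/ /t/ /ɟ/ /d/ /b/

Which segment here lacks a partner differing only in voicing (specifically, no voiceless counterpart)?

/ɟ/

Bilabial: /p/ ~ /b/
Alveolar: /t/ ~ /d/
Retroflex: /ʈ/ ~ /ɖ/
Palatal: only /ɟ/ (voiced); no voiceless partner.
So /ɟ/ is the unpaired segment.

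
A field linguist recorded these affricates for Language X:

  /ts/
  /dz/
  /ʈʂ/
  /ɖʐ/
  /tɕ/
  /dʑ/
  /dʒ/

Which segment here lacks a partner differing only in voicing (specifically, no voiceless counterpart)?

Alveolar: /ts/ ~ /dz/
Retroflex: /ʈʂ/ ~ /ɖʐ/
Alveolo-palatal: /tɕ/ ~ /dʑ/
Postalveolar: only /dʒ/ (voiced); no voiceless partner.
So /dʒ/ is the unpaired segment.

/dʒ/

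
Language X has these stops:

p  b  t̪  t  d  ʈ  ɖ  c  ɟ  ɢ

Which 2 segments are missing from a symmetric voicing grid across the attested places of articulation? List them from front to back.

place of articulation  voiceless  voiced  
bilabial          p         b       
dental            t̪        —       
alveolar          t         d       
retroflex         ʈ         ɖ       
palatal           c         ɟ       
uvular            —         ɢ       
Gaps, from front to back: dental lacks voiced (/d̪/); uvular lacks voiceless (/q/).

/d̪/, /q/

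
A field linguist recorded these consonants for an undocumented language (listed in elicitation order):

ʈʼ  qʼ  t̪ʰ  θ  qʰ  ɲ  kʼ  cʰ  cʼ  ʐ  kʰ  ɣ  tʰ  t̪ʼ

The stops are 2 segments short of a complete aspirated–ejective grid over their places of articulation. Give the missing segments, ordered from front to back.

/tʼ/, /ʈʰ/

place of articulation  aspirated  ejective
dental            t̪ʰ       t̪ʼ     
alveolar          tʰ        —       
retroflex         —         ʈʼ      
palatal           cʰ        cʼ      
velar             kʰ        kʼ      
uvular            qʰ        qʼ      
Gaps, from front to back: alveolar lacks ejective (/tʼ/); retroflex lacks aspirated (/ʈʰ/).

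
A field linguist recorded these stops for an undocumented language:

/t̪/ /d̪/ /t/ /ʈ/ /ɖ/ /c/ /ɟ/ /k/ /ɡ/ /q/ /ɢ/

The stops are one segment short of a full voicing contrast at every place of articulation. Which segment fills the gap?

/d/

dental: voiceless /t̪/, voiced /d̪/.
alveolar: voiceless /t/, voiced —.
retroflex: voiceless /ʈ/, voiced /ɖ/.
palatal: voiceless /c/, voiced /ɟ/.
velar: voiceless /k/, voiced /ɡ/.
uvular: voiceless /q/, voiced /ɢ/.
The alveolar row has no voiced member, so the gap is the voiced alveolar stop /d/.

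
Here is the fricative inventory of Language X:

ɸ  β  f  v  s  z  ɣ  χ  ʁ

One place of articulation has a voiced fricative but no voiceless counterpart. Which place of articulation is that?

bilabial: voiceless /ɸ/, voiced /β/.
labiodental: voiceless /f/, voiced /v/.
alveolar: voiceless /s/, voiced /z/.
velar: voiceless —, voiced /ɣ/.
uvular: voiceless /χ/, voiced /ʁ/.
Every place of articulation has a voiceless member except velar, where /x/ would be expected.

velar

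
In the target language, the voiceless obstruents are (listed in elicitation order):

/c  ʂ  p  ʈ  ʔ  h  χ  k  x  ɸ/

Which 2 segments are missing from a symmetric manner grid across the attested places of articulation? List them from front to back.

Stop: /p/ (bilabial), /ʈ/ (retroflex), /c/ (palatal), /k/ (velar), /ʔ/ (glottal).
Fricative: /ɸ/ (bilabial), /ʂ/ (retroflex), /x/ (velar), /χ/ (uvular), /h/ (glottal).
Gaps, from front to back: palatal lacks fricative (/ç/); uvular lacks stop (/q/).

/ç/, /q/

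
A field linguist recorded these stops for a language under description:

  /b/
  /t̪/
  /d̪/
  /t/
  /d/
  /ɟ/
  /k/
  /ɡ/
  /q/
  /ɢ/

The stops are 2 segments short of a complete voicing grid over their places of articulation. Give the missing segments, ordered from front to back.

Voiceless: /t̪/ (dental), /t/ (alveolar), /k/ (velar), /q/ (uvular).
Voiced: /b/ (bilabial), /d̪/ (dental), /d/ (alveolar), /ɟ/ (palatal), /ɡ/ (velar), /ɢ/ (uvular).
Gaps, from front to back: bilabial lacks voiceless (/p/); palatal lacks voiceless (/c/).

/p/, /c/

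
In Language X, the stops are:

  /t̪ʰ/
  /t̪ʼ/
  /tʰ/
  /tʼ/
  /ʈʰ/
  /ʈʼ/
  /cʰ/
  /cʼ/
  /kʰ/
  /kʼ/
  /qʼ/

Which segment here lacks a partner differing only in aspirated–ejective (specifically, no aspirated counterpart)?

/qʼ/

Dental: /t̪ʰ/ ~ /t̪ʼ/
Alveolar: /tʰ/ ~ /tʼ/
Retroflex: /ʈʰ/ ~ /ʈʼ/
Palatal: /cʰ/ ~ /cʼ/
Velar: /kʰ/ ~ /kʼ/
Uvular: only /qʼ/ (ejective); no aspirated partner.
So /qʼ/ is the unpaired segment.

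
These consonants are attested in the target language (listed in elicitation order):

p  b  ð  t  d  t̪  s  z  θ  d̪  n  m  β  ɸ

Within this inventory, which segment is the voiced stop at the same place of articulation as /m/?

/m/ is a bilabial nasal.
The voiced stop at the same place is a voiced bilabial stop — in this inventory, /b/.

/b/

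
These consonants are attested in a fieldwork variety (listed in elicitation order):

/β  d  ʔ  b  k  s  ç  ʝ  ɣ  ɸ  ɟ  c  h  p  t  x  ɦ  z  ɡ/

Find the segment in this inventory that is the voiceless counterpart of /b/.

/b/ is a voiced bilabial stop.
The voiceless counterpart is a voiceless bilabial stop — in this inventory, /p/.

/p/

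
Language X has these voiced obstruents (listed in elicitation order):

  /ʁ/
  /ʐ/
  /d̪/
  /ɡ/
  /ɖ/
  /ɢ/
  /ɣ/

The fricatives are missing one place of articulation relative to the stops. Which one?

dental: stop /d̪/, fricative —.
retroflex: stop /ɖ/, fricative /ʐ/.
velar: stop /ɡ/, fricative /ɣ/.
uvular: stop /ɢ/, fricative /ʁ/.
Every place of articulation has a fricative member except dental, where /ð/ would be expected.

dental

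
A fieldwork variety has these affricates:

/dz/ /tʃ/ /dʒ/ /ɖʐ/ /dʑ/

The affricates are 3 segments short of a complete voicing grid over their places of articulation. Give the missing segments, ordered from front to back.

Voiceless: /tʃ/ (postalveolar).
Voiced: /dz/ (alveolar), /dʒ/ (postalveolar), /ɖʐ/ (retroflex), /dʑ/ (alveolo-palatal).
Gaps, from front to back: alveolar lacks voiceless (/ts/); retroflex lacks voiceless (/ʈʂ/); alveolo-palatal lacks voiceless (/tɕ/).

/ts/, /ʈʂ/, /tɕ/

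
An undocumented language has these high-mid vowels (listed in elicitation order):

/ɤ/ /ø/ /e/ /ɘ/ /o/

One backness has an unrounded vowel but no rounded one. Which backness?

central

backness          unrounded  rounded 
front             e         ø       
central           ɘ         —       
back              ɤ         o       
Every backness has a rounded member except central, where /ɵ/ would be expected.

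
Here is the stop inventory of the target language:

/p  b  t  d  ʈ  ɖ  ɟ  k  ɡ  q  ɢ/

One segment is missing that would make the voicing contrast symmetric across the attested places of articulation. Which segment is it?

bilabial: voiceless /p/, voiced /b/.
alveolar: voiceless /t/, voiced /d/.
retroflex: voiceless /ʈ/, voiced /ɖ/.
palatal: voiceless —, voiced /ɟ/.
velar: voiceless /k/, voiced /ɡ/.
uvular: voiceless /q/, voiced /ɢ/.
The palatal row has no voiceless member, so the gap is the voiceless palatal stop /c/.

/c/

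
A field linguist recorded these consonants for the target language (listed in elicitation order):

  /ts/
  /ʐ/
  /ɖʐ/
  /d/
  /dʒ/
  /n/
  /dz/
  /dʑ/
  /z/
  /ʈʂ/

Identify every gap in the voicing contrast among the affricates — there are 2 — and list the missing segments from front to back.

/tʃ/, /tɕ/

place of articulation  voiceless  voiced  
alveolar          ts        dz      
postalveolar      —         dʒ      
retroflex         ʈʂ        ɖʐ      
alveolo-palatal   —         dʑ      
Gaps, from front to back: postalveolar lacks voiceless (/tʃ/); alveolo-palatal lacks voiceless (/tɕ/).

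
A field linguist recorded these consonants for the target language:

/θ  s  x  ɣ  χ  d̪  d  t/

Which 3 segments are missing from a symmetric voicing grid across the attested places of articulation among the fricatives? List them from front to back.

/ð/, /z/, /ʁ/

dental: voiceless /θ/, voiced —.
alveolar: voiceless /s/, voiced —.
velar: voiceless /x/, voiced /ɣ/.
uvular: voiceless /χ/, voiced —.
Gaps, from front to back: dental lacks voiced (/ð/); alveolar lacks voiced (/z/); uvular lacks voiced (/ʁ/).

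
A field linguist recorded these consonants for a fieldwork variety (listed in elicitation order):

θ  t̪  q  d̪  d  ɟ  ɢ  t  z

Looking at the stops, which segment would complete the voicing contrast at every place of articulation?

/c/

place of articulation  voiceless  voiced  
dental            t̪        d̪      
alveolar          t         d       
palatal           —         ɟ       
uvular            q         ɢ       
The palatal row has no voiceless member, so the gap is the voiceless palatal stop /c/.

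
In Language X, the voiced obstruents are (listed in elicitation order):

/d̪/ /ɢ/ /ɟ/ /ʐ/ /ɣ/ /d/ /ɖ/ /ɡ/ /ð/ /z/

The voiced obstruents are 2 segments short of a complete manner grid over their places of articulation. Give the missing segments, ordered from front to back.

/ʝ/, /ʁ/

dental: stop /d̪/, fricative /ð/.
alveolar: stop /d/, fricative /z/.
retroflex: stop /ɖ/, fricative /ʐ/.
palatal: stop /ɟ/, fricative —.
velar: stop /ɡ/, fricative /ɣ/.
uvular: stop /ɢ/, fricative —.
Gaps, from front to back: palatal lacks fricative (/ʝ/); uvular lacks fricative (/ʁ/).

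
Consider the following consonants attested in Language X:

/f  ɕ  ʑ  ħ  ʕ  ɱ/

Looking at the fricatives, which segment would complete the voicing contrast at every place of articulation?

/v/

Voiceless: /f/ (labiodental), /ɕ/ (alveolo-palatal), /ħ/ (pharyngeal).
Voiced: /ʑ/ (alveolo-palatal), /ʕ/ (pharyngeal).
The labiodental row has no voiced member, so the gap is the voiced labiodental fricative /v/.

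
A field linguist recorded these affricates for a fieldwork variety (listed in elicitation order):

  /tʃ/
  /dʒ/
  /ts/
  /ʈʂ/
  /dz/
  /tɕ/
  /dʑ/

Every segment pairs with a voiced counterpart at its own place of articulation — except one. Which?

Alveolar: /ts/ ~ /dz/
Postalveolar: /tʃ/ ~ /dʒ/
Alveolo-palatal: /tɕ/ ~ /dʑ/
Retroflex: only /ʈʂ/ (voiceless); no voiced partner.
So /ʈʂ/ is the unpaired segment.

/ʈʂ/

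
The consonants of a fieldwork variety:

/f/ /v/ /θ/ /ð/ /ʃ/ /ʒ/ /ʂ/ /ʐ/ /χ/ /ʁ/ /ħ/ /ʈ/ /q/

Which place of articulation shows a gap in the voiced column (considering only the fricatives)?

pharyngeal

place of articulation  voiceless  voiced  
labiodental       f         v       
dental            θ         ð       
postalveolar      ʃ         ʒ       
retroflex         ʂ         ʐ       
uvular            χ         ʁ       
pharyngeal        ħ         —       
Every place of articulation has a voiced member except pharyngeal, where /ʕ/ would be expected.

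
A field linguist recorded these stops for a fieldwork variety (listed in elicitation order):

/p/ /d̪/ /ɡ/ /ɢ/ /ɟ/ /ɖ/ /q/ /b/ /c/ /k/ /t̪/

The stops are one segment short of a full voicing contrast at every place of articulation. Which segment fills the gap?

/ʈ/

Voiceless: /p/ (bilabial), /t̪/ (dental), /c/ (palatal), /k/ (velar), /q/ (uvular).
Voiced: /b/ (bilabial), /d̪/ (dental), /ɖ/ (retroflex), /ɟ/ (palatal), /ɡ/ (velar), /ɢ/ (uvular).
The retroflex row has no voiceless member, so the gap is the voiceless retroflex stop /ʈ/.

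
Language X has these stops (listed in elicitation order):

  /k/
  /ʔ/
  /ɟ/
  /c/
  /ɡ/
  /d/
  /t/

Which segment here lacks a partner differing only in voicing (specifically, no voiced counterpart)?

/ʔ/

Alveolar: /t/ ~ /d/
Palatal: /c/ ~ /ɟ/
Velar: /k/ ~ /ɡ/
Glottal: only /ʔ/ (voiceless); no voiced partner.
So /ʔ/ is the unpaired segment.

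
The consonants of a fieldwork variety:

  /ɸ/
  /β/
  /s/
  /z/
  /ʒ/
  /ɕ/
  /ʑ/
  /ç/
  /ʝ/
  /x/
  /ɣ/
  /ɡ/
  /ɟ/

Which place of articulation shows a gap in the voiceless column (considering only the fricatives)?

postalveolar

place of articulation  voiceless  voiced  
bilabial          ɸ         β       
alveolar          s         z       
postalveolar      —         ʒ       
alveolo-palatal   ɕ         ʑ       
palatal           ç         ʝ       
velar             x         ɣ       
Every place of articulation has a voiceless member except postalveolar, where /ʃ/ would be expected.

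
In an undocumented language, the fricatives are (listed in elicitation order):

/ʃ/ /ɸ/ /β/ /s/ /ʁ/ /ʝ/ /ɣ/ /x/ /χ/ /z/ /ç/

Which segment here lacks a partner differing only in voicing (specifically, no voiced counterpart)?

/ʃ/

Bilabial: /ɸ/ ~ /β/
Alveolar: /s/ ~ /z/
Palatal: /ç/ ~ /ʝ/
Velar: /x/ ~ /ɣ/
Uvular: /χ/ ~ /ʁ/
Postalveolar: only /ʃ/ (voiceless); no voiced partner.
So /ʃ/ is the unpaired segment.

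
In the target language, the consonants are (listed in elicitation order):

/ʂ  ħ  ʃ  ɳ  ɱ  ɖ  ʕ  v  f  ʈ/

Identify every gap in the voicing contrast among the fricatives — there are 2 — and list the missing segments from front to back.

/ʒ/, /ʐ/

Voiceless: /f/ (labiodental), /ʃ/ (postalveolar), /ʂ/ (retroflex), /ħ/ (pharyngeal).
Voiced: /v/ (labiodental), /ʕ/ (pharyngeal).
Gaps, from front to back: postalveolar lacks voiced (/ʒ/); retroflex lacks voiced (/ʐ/).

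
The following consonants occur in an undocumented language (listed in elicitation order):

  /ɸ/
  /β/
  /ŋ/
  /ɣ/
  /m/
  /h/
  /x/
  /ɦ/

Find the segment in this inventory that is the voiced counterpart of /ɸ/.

/ɸ/ is a voiceless bilabial fricative.
The voiced counterpart is a voiced bilabial fricative — in this inventory, /β/.

/β/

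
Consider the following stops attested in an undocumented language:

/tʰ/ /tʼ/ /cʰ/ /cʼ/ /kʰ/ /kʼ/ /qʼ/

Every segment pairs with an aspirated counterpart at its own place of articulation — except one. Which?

Alveolar: /tʰ/ ~ /tʼ/
Palatal: /cʰ/ ~ /cʼ/
Velar: /kʰ/ ~ /kʼ/
Uvular: only /qʼ/ (ejective); no aspirated partner.
So /qʼ/ is the unpaired segment.

/qʼ/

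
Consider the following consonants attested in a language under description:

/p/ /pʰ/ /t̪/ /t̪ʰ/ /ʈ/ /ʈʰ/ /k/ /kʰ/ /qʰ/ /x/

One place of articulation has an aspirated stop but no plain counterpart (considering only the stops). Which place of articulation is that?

Plain: /p/ (bilabial), /t̪/ (dental), /ʈ/ (retroflex), /k/ (velar).
Aspirated: /pʰ/ (bilabial), /t̪ʰ/ (dental), /ʈʰ/ (retroflex), /kʰ/ (velar), /qʰ/ (uvular).
Every place of articulation has a plain member except uvular, where /q/ would be expected.

uvular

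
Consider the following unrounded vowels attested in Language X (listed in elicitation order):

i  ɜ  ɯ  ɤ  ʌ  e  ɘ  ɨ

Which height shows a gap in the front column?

low-mid

high: front /i/, central /ɨ/, back /ɯ/.
high-mid: front /e/, central /ɘ/, back /ɤ/.
low-mid: front —, central /ɜ/, back /ʌ/.
Every height has a front member except low-mid, where /ɛ/ would be expected.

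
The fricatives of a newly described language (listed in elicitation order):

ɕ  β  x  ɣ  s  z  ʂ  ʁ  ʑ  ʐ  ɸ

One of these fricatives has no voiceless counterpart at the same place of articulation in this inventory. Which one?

Bilabial: /ɸ/ ~ /β/
Alveolar: /s/ ~ /z/
Retroflex: /ʂ/ ~ /ʐ/
Alveolo-palatal: /ɕ/ ~ /ʑ/
Velar: /x/ ~ /ɣ/
Uvular: only /ʁ/ (voiced); no voiceless partner.
So /ʁ/ is the unpaired segment.

/ʁ/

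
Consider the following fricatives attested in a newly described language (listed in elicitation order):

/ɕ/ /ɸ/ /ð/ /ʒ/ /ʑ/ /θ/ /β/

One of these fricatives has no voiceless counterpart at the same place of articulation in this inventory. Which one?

Bilabial: /ɸ/ ~ /β/
Dental: /θ/ ~ /ð/
Alveolo-palatal: /ɕ/ ~ /ʑ/
Postalveolar: only /ʒ/ (voiced); no voiceless partner.
So /ʒ/ is the unpaired segment.

/ʒ/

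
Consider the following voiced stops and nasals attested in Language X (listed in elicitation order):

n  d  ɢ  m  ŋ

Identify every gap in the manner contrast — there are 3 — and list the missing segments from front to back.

/b/, /ɡ/, /ɴ/

bilabial: oral stop —, nasal /m/.
alveolar: oral stop /d/, nasal /n/.
velar: oral stop —, nasal /ŋ/.
uvular: oral stop /ɢ/, nasal —.
Gaps, from front to back: bilabial lacks oral stop (/b/); velar lacks oral stop (/ɡ/); uvular lacks nasal (/ɴ/).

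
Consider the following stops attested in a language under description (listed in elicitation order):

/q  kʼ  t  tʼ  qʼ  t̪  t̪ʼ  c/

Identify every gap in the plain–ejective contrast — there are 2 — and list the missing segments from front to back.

/cʼ/, /k/

place of articulation  plain     ejective
dental            t̪        t̪ʼ     
alveolar          t         tʼ      
palatal           c         —       
velar             —         kʼ      
uvular            q         qʼ      
Gaps, from front to back: palatal lacks ejective (/cʼ/); velar lacks plain (/k/).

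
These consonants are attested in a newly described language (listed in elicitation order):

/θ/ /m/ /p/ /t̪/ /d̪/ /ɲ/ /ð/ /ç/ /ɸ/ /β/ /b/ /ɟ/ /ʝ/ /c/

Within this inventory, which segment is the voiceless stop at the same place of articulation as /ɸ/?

/p/

/ɸ/ is a voiceless bilabial fricative.
The voiceless stop at the same place is a voiceless bilabial stop — in this inventory, /p/.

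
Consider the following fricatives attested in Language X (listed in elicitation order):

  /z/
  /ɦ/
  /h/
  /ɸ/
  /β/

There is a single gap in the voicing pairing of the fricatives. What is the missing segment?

/s/

place of articulation  voiceless  voiced  
bilabial          ɸ         β       
alveolar          —         z       
glottal           h         ɦ       
The alveolar row has no voiceless member, so the gap is the voiceless alveolar fricative /s/.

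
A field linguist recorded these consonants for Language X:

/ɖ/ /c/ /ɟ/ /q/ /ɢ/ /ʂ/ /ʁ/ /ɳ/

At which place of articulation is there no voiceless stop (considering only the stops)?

retroflex

retroflex: voiceless —, voiced /ɖ/.
palatal: voiceless /c/, voiced /ɟ/.
uvular: voiceless /q/, voiced /ɢ/.
Every place of articulation has a voiceless member except retroflex, where /ʈ/ would be expected.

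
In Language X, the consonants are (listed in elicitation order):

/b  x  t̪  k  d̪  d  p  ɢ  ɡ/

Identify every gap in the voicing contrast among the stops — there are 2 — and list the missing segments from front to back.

/t/, /q/

bilabial: voiceless /p/, voiced /b/.
dental: voiceless /t̪/, voiced /d̪/.
alveolar: voiceless —, voiced /d/.
velar: voiceless /k/, voiced /ɡ/.
uvular: voiceless —, voiced /ɢ/.
Gaps, from front to back: alveolar lacks voiceless (/t/); uvular lacks voiceless (/q/).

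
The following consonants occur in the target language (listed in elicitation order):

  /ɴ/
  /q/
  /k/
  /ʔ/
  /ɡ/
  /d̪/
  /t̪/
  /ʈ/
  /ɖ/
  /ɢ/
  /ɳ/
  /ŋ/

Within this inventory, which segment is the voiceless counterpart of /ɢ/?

/ɢ/ is a voiced uvular stop.
The voiceless counterpart is a voiceless uvular stop — in this inventory, /q/.

/q/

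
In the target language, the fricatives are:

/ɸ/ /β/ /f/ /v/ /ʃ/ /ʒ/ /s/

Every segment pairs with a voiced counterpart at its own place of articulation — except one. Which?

Bilabial: /ɸ/ ~ /β/
Labiodental: /f/ ~ /v/
Postalveolar: /ʃ/ ~ /ʒ/
Alveolar: only /s/ (voiceless); no voiced partner.
So /s/ is the unpaired segment.

/s/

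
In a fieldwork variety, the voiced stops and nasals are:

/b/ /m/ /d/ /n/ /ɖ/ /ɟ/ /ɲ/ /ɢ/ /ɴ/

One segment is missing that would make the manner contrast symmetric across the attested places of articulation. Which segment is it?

/ɳ/

place of articulation  oral stop  nasal   
bilabial          b         m       
alveolar          d         n       
retroflex         ɖ         —       
palatal           ɟ         ɲ       
uvular            ɢ         ɴ       
The retroflex row has no nasal member, so the gap is the retroflex nasal /ɳ/.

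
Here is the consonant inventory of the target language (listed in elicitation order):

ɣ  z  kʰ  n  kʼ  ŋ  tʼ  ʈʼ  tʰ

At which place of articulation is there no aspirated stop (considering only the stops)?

retroflex

alveolar: aspirated /tʰ/, ejective /tʼ/.
retroflex: aspirated —, ejective /ʈʼ/.
velar: aspirated /kʰ/, ejective /kʼ/.
Every place of articulation has an aspirated member except retroflex, where /ʈʰ/ would be expected.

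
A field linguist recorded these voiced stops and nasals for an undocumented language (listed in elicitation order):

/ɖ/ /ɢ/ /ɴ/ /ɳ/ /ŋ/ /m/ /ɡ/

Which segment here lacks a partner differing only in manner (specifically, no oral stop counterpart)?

Retroflex: /ɖ/ ~ /ɳ/
Velar: /ɡ/ ~ /ŋ/
Uvular: /ɢ/ ~ /ɴ/
Bilabial: only /m/ (nasal); no oral stop partner.
So /m/ is the unpaired segment.

/m/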